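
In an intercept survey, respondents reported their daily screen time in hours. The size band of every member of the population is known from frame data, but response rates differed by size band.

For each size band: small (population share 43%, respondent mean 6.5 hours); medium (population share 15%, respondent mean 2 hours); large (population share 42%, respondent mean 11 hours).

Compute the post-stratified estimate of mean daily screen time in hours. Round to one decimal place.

7.7

Each cell contributes population-share × respondent value:
  small: 0.43 × 6.5 = 2.795
  medium: 0.15 × 2 = 0.3
  large: 0.42 × 11 = 4.62
Post-stratified estimate = 7.715 → 7.7.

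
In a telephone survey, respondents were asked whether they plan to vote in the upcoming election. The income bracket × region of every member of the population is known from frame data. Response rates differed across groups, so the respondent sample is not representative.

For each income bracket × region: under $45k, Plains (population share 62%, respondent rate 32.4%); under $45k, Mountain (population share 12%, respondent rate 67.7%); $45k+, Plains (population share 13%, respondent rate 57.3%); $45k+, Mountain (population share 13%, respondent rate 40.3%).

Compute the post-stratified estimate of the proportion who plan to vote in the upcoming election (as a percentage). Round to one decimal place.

40.9%

Reweight to the known income bracket × region distribution:
  under $45k, Plains: 0.62 × 32.4 = 20.088
  under $45k, Mountain: 0.12 × 67.7 = 8.124
  $45k+, Plains: 0.13 × 57.3 = 7.449
  $45k+, Mountain: 0.13 × 40.3 = 5.239
Post-stratified estimate = 40.9 → 40.9%.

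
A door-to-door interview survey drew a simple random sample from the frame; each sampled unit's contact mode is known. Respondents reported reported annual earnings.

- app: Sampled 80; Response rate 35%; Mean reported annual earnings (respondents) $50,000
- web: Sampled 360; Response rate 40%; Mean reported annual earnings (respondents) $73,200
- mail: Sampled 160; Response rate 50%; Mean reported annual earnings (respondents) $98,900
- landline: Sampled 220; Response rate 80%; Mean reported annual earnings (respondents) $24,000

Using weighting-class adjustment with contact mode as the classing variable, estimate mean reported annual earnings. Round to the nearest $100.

Each respondent's weight = sampled/responded in their class; summing within a class gives n_sampled, so:
  app: 80 × 50,000 = 4,000,000
  web: 360 × 73,200 = 26,352,000
  mail: 160 × 98,900 = 15,824,000
  landline: 220 × 24,000 = 5,280,000
Adjusted estimate = 51,456,000 / 820 = 62751.2 → $62,800.

$62,800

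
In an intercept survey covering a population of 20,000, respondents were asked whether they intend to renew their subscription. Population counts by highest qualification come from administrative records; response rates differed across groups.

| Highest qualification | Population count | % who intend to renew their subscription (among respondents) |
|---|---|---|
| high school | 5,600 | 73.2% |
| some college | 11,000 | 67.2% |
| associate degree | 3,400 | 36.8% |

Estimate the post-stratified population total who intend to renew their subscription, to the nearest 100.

Apply each group's respondent rate to its population count:
  high school: 5,600 × 73.2% = 4099.2
  some college: 11,000 × 67.2% = 7392
  associate degree: 3,400 × 36.8% = 1251.2
Estimated total = 12742.4 → 12,700.

12,700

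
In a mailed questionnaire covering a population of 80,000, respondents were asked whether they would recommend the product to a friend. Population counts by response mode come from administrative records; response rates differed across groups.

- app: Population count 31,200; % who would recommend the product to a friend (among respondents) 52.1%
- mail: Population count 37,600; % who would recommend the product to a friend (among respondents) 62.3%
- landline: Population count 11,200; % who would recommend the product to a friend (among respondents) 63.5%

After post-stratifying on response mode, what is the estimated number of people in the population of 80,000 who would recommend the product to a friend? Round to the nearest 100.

Apply each group's respondent rate to its population count:
  app: 31,200 × 52.1% = 16255.2
  mail: 37,600 × 62.3% = 23424.8
  landline: 11,200 × 63.5% = 7112
Estimated total = 46,792 → 46,800.

46,800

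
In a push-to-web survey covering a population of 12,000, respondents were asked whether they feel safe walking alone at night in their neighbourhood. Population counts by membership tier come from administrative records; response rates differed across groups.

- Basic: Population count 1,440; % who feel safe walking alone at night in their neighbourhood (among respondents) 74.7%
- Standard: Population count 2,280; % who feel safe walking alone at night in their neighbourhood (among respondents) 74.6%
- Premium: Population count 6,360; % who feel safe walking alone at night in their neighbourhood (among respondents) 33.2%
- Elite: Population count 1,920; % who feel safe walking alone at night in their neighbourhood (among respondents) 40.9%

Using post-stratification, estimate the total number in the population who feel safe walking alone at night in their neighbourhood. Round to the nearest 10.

5,670

Estimated count per cell = population count × respondent percentage:
  Basic: 1,440 × 74.7% = 1075.68
  Standard: 2,280 × 74.6% = 1700.88
  Premium: 6,360 × 33.2% = 2111.52
  Elite: 1,920 × 40.9% = 785.28
Estimated total = 5673.36 → 5,670.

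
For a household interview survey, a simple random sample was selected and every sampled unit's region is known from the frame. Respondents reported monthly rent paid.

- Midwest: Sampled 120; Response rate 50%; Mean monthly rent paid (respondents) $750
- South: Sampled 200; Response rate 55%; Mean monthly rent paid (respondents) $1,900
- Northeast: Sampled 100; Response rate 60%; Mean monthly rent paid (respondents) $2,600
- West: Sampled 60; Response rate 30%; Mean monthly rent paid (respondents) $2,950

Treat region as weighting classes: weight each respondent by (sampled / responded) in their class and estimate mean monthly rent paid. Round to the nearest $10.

$1,890

With weight = n_sampled/n_responded per class, the weighted class total is n_sampled:
  Midwest: 120 × 750 = 90,000
  South: 200 × 1900 = 380,000
  Northeast: 100 × 2600 = 260,000
  West: 60 × 2950 = 177,000
Adjusted estimate = 907,000 / 480 = 1889.58 → $1,890.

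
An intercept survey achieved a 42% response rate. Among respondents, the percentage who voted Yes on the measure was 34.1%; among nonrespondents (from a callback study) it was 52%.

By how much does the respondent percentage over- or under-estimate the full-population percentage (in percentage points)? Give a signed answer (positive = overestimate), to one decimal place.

Nonresponse fraction = 1 − 0.42 = 0.58.
Bias = (nonresponse fraction) × (respondent percentage − nonrespondent percentage)
     = 0.58 × (34.1 − 52) = 0.58 × -17.9 = -10.382.

-10.4 percentage points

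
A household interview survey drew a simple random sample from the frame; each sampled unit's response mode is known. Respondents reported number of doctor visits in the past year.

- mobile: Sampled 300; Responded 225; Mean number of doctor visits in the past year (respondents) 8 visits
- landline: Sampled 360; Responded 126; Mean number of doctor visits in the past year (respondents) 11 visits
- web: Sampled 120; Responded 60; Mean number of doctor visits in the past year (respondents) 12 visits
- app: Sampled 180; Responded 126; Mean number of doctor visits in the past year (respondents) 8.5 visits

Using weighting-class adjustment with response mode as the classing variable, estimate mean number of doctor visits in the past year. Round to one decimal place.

9.7

Class response rates: mobile 225/300 = 75%, landline 126/360 = 35%, web 60/120 = 50%, app 126/180 = 70%.
Each respondent's weight = sampled/responded in their class; summing within a class gives n_sampled, so:
  mobile: 300 × 8 = 2400
  landline: 360 × 11 = 3960
  web: 120 × 12 = 1440
  app: 180 × 8.5 = 1530
Adjusted estimate = 9330 / 960 = 9.71875 → 9.7.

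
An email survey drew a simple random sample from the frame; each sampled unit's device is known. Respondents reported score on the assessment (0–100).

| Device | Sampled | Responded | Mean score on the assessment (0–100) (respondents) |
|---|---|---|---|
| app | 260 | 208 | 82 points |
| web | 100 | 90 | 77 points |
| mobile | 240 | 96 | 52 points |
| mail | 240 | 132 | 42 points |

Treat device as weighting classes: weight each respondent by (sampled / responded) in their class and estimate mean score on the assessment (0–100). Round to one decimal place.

Response rates by class: app 208/260 = 80%, web 90/100 = 90%, mobile 96/240 = 40%, mail 132/240 = 55%.
Inverse-response-rate weighting restores each class to its sampled count, so class totals weight by n_sampled:
  app: 260 × 82 = 21,320
  web: 100 × 77 = 7700
  mobile: 240 × 52 = 12,480
  mail: 240 × 42 = 10,080
Adjusted estimate = 51,580 / 840 = 61.4048 → 61.4.

61.4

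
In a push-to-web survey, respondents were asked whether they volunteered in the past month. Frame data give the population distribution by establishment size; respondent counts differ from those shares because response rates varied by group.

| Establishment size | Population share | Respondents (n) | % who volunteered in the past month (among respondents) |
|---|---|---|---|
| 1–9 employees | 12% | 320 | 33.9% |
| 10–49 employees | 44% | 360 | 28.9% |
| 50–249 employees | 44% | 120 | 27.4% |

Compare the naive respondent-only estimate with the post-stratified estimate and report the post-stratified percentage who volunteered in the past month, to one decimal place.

Naive respondent-only estimate (weights = respondent counts):
  (320/800)×33.9 + (360/800)×28.9 + (120/800)×27.4 = 30.675%
Post-stratified estimate weights by population shares:
  0.12×33.9 + 0.44×28.9 + 0.44×27.4 = 28.84%

28.8%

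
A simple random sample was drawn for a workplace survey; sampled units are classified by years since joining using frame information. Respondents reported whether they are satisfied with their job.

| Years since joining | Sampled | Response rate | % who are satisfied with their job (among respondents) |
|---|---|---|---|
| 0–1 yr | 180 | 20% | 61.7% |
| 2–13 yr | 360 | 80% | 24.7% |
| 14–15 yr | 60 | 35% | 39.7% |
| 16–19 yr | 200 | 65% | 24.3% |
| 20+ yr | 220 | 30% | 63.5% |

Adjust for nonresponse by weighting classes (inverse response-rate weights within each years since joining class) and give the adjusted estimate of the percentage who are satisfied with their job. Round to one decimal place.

Each respondent's weight = sampled/responded in their class; summing within a class gives n_sampled, so:
  0–1 yr: 180 × 61.7 = 11,106
  2–13 yr: 360 × 24.7 = 8892
  14–15 yr: 60 × 39.7 = 2382
  16–19 yr: 200 × 24.3 = 4860
  20+ yr: 220 × 63.5 = 13,970
Adjusted estimate = 41,210 / 1,020 = 40.402 → 40.4%.

40.4%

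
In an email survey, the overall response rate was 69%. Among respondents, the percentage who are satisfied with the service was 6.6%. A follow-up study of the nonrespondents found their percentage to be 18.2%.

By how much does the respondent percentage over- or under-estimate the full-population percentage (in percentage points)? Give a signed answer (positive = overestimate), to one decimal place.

Nonresponse fraction = 1 − 0.69 = 0.31.
Bias = (nonresponse fraction) × (respondent percentage − nonrespondent percentage)
     = 0.31 × (6.6 − 18.2) = 0.31 × -11.6 = -3.596.

-3.6 percentage points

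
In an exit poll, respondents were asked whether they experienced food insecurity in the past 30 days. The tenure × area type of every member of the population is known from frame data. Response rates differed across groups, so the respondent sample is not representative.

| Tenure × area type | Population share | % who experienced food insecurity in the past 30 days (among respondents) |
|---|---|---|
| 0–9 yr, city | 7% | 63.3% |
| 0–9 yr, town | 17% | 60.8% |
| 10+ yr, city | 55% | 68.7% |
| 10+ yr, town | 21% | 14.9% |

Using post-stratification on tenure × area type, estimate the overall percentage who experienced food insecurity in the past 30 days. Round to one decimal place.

55.7%

Post-stratification weights by population share, not respondent share:
  0–9 yr, city: 0.07 × 63.3 = 4.431
  0–9 yr, town: 0.17 × 60.8 = 10.336
  10+ yr, city: 0.55 × 68.7 = 37.785
  10+ yr, town: 0.21 × 14.9 = 3.129
Post-stratified estimate = 55.681 → 55.7%.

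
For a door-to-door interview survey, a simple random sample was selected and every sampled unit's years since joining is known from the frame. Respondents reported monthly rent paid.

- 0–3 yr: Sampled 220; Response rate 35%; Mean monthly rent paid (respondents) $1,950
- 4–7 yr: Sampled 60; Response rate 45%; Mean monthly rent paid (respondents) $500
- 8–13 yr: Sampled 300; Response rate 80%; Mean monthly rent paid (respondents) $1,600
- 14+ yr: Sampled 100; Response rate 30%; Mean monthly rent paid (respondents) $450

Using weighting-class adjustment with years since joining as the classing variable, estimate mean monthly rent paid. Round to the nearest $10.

Weighting each respondent by the inverse class response rate inflates each class back to its sampled size, so the class weight is n_sampled:
  0–3 yr: 220 × 1950 = 429,000
  4–7 yr: 60 × 500 = 30,000
  8–13 yr: 300 × 1600 = 480,000
  14+ yr: 100 × 450 = 45,000
Adjusted estimate = 984,000 / 680 = 1447.06 → $1,450.

$1,450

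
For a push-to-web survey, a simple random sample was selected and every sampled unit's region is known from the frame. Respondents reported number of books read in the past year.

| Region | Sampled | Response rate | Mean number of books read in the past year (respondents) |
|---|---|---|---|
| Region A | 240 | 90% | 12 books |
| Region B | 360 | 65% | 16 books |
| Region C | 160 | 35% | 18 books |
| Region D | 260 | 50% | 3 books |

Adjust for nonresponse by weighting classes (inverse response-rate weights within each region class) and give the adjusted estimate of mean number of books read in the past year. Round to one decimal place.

Weighting each respondent by the inverse class response rate inflates each class back to its sampled size, so the class weight is n_sampled:
  Region A: 240 × 12 = 2880
  Region B: 360 × 16 = 5760
  Region C: 160 × 18 = 2880
  Region D: 260 × 3 = 780
Adjusted estimate = 12,300 / 1,020 = 12.0588 → 12.1.

12.1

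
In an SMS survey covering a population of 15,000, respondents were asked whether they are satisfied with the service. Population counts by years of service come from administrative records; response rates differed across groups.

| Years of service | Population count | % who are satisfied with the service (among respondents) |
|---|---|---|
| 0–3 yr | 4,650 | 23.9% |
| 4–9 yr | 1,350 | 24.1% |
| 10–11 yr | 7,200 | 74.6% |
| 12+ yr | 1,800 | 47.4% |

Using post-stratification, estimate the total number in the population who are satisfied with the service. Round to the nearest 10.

Each cell contributes its population count × the respondent rate:
  0–3 yr: 4,650 × 23.9% = 1111.35
  4–9 yr: 1,350 × 24.1% = 325.35
  10–11 yr: 7,200 × 74.6% = 5371.2
  12+ yr: 1,800 × 47.4% = 853.2
Estimated total = 7661.1 → 7,660.

7,660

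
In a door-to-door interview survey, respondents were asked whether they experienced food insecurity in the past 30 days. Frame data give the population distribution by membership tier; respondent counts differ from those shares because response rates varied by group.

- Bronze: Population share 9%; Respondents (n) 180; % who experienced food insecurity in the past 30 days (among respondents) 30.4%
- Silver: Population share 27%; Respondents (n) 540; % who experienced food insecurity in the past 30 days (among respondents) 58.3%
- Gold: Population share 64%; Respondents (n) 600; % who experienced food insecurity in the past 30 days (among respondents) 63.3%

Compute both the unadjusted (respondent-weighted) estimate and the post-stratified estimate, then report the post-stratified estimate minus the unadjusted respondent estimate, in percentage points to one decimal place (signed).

+2.2 percentage points

Unadjusted (pooled respondent) estimate weights by respondent counts:
  (180/1320)×30.4 + (540/1320)×58.3 + (600/1320)×63.3 = 56.7682%
Reweighting by population membership tier shares:
  0.09×30.4 + 0.27×58.3 + 0.64×63.3 = 58.989%
Difference = 58.989 − 56.7682 = 2.2208 pp.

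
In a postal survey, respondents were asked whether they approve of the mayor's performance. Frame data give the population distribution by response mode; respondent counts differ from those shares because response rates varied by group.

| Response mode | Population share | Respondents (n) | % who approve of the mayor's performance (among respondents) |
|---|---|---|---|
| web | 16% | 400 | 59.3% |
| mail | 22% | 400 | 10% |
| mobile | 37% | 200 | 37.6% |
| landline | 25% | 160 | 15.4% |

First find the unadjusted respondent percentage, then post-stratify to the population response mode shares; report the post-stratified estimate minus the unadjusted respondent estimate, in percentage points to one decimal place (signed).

Without adjustment, the pooled respondent share is:
  (400/1160)×59.3 + (400/1160)×10 + (200/1160)×37.6 + (160/1160)×15.4 = 32.5034%
Reweighting by population response mode shares:
  0.16×59.3 + 0.22×10 + 0.37×37.6 + 0.25×15.4 = 29.45%
Difference = 29.45 − 32.5034 = -3.0534 pp.

-3.1 percentage points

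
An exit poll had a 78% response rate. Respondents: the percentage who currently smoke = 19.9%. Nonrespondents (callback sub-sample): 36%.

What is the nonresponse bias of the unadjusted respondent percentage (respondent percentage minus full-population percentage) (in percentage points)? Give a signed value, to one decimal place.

Nonresponse fraction = 1 − 0.78 = 0.22.
Bias = (nonresponse fraction) × (respondent percentage − nonrespondent percentage)
     = 0.22 × (19.9 − 36) = 0.22 × -16.1 = -3.542.

-3.5 percentage points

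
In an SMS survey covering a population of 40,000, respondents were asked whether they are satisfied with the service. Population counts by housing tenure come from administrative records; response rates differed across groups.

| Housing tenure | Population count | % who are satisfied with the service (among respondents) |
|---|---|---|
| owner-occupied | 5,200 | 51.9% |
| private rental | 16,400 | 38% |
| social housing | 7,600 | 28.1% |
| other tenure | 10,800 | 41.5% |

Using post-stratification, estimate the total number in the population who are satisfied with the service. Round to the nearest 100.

Each cell contributes its population count × the respondent rate:
  owner-occupied: 5,200 × 51.9% = 2698.8
  private rental: 16,400 × 38% = 6232
  social housing: 7,600 × 28.1% = 2135.6
  other tenure: 10,800 × 41.5% = 4482
Estimated total = 15548.4 → 15,500.

15,500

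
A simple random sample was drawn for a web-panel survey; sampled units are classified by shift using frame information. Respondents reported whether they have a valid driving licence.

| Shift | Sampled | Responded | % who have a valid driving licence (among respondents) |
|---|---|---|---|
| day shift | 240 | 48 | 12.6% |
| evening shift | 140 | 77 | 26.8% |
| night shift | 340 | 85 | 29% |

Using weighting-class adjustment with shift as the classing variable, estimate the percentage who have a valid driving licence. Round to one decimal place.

Response rates by class: day shift 48/240 = 20%, evening shift 77/140 = 55%, night shift 85/340 = 25%.
With weight = n_sampled/n_responded per class, the weighted class total is n_sampled:
  day shift: 240 × 12.6 = 3024
  evening shift: 140 × 26.8 = 3752
  night shift: 340 × 29 = 9860
Adjusted estimate = 16,636 / 720 = 23.1056 → 23.1%.

23.1%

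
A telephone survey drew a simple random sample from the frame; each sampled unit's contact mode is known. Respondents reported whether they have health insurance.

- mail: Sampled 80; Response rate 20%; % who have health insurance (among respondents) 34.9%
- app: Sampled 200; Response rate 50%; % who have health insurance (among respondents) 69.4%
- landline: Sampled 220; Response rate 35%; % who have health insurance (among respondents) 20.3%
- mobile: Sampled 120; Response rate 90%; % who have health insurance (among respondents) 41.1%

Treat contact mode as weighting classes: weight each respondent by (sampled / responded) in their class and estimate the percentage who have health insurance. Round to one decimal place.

42.0%

Each respondent's weight = sampled/responded in their class; summing within a class gives n_sampled, so:
  mail: 80 × 34.9 = 2792
  app: 200 × 69.4 = 13880
  landline: 220 × 20.3 = 4466
  mobile: 120 × 41.1 = 4932
Adjusted estimate = 26,070 / 620 = 42.0484 → 42.0%.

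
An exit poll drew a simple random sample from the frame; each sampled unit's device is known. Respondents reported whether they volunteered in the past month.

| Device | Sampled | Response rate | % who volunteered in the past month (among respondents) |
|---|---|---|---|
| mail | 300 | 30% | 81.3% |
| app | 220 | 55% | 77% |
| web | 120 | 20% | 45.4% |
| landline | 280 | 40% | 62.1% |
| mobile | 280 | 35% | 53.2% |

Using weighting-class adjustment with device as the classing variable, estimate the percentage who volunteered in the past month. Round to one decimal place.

65.9%

With weight = n_sampled/n_responded per class, the weighted class total is n_sampled:
  mail: 300 × 81.3 = 24,390
  app: 220 × 77 = 16,940
  web: 120 × 45.4 = 5448
  landline: 280 × 62.1 = 17,388
  mobile: 280 × 53.2 = 14,896
Adjusted estimate = 79,062 / 1,200 = 65.885 → 65.9%.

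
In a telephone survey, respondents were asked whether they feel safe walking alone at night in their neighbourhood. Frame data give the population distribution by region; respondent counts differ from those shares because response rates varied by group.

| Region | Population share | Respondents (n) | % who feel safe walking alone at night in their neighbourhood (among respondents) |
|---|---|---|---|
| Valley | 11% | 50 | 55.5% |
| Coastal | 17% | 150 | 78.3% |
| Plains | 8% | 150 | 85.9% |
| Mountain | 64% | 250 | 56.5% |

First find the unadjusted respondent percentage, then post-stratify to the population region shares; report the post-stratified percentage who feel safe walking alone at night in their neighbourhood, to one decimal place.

62.4%

Unadjusted (pooled respondent) estimate weights by respondent counts:
  (50/600)×55.5 + (150/600)×78.3 + (150/600)×85.9 + (250/600)×56.5 = 69.2167%
Reweighting by population region shares:
  0.11×55.5 + 0.17×78.3 + 0.08×85.9 + 0.64×56.5 = 62.448%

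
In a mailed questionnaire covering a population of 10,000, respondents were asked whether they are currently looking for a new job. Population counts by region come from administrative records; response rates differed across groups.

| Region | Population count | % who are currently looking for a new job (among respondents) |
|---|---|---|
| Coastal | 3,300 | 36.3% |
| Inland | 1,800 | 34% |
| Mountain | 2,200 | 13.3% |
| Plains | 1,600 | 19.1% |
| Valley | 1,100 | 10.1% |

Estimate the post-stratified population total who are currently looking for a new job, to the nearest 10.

2,520

Estimated count per cell = population count × respondent percentage:
  Coastal: 3,300 × 36.3% = 1197.9
  Inland: 1,800 × 34% = 612
  Mountain: 2,200 × 13.3% = 292.6
  Plains: 1,600 × 19.1% = 305.6
  Valley: 1,100 × 10.1% = 111.1
Estimated total = 2519.2 → 2,520.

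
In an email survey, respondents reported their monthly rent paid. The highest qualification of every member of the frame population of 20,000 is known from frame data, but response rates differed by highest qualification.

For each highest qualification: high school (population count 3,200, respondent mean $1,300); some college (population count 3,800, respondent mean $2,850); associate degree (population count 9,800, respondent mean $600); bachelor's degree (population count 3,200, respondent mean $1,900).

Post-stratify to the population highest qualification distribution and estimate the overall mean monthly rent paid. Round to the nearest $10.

Post-stratification weights by population share, not respondent share:
  high school: (3,200/20,000) × 1300 = 208
  some college: (3,800/20,000) × 2850 = 541.5
  associate degree: (9,800/20,000) × 600 = 294
  bachelor's degree: (3,200/20,000) × 1900 = 304
Post-stratified estimate = 1347.5 → $1,350.

$1,350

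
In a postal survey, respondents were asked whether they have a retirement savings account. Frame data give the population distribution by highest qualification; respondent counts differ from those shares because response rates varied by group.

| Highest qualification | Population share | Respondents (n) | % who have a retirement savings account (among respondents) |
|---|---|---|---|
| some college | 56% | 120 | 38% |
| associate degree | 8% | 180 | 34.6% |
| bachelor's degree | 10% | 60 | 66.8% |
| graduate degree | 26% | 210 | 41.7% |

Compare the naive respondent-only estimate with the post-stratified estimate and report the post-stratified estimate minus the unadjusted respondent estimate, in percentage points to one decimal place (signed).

Without adjustment, the pooled respondent share is:
  (120/570)×38 + (180/570)×34.6 + (60/570)×66.8 + (210/570)×41.7 = 41.3211%
Post-stratified estimate weights by population shares:
  0.56×38 + 0.08×34.6 + 0.1×66.8 + 0.26×41.7 = 41.57%
Difference = 41.57 − 41.3211 = 0.2489 pp.

+0.2 percentage points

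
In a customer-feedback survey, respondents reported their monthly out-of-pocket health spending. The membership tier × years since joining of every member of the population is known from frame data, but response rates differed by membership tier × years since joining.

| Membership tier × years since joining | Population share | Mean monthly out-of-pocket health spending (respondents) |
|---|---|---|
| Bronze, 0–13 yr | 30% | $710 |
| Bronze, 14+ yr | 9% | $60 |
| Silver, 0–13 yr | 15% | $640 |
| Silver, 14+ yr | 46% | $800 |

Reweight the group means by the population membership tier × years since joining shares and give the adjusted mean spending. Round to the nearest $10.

Each cell contributes population-share × respondent value:
  Bronze, 0–13 yr: 0.3 × 710 = 213
  Bronze, 14+ yr: 0.09 × 60 = 5.4
  Silver, 0–13 yr: 0.15 × 640 = 96
  Silver, 14+ yr: 0.46 × 800 = 368
Post-stratified estimate = 682.4 → $680.

$680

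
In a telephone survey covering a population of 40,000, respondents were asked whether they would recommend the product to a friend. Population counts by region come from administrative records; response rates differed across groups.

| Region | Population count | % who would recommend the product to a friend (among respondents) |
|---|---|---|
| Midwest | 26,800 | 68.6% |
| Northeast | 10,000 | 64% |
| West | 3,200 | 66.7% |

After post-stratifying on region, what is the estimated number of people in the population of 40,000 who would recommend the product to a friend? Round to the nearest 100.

26,900

Apply each group's respondent rate to its population count:
  Midwest: 26,800 × 68.6% = 18384.8
  Northeast: 10,000 × 64% = 6400
  West: 3,200 × 66.7% = 2134.4
Estimated total = 26919.2 → 26,900.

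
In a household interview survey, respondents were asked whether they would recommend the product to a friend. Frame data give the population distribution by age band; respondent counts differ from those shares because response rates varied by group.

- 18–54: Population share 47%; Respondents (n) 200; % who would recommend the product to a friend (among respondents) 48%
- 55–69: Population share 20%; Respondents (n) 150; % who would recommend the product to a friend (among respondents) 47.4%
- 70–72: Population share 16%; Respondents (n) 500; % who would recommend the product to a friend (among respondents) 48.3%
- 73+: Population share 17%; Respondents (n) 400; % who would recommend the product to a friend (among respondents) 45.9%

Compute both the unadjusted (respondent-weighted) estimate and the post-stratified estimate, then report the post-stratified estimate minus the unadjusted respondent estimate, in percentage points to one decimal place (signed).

Naive respondent-only estimate (weights = respondent counts):
  (200/1250)×48 + (150/1250)×47.4 + (500/1250)×48.3 + (400/1250)×45.9 = 47.376%
Post-stratified estimate weights by population shares:
  0.47×48 + 0.2×47.4 + 0.16×48.3 + 0.17×45.9 = 47.571%
Difference = 47.571 − 47.376 = 0.195 pp.

+0.2 percentage points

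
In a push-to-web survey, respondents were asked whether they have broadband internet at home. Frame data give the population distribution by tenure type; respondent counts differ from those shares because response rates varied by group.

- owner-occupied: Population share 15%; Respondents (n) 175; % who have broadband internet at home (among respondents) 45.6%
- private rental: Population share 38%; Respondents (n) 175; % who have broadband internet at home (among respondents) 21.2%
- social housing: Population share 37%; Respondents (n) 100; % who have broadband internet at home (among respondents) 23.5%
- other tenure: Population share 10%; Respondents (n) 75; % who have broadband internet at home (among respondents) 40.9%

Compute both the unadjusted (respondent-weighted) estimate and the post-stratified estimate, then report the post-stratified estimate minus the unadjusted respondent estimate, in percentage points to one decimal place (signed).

-4.9 percentage points

Without adjustment, the pooled respondent share is:
  (175/525)×45.6 + (175/525)×21.2 + (100/525)×23.5 + (75/525)×40.9 = 32.5857%
Reweighting by population tenure type shares:
  0.15×45.6 + 0.38×21.2 + 0.37×23.5 + 0.1×40.9 = 27.681%
Difference = 27.681 − 32.5857 = -4.9047 pp.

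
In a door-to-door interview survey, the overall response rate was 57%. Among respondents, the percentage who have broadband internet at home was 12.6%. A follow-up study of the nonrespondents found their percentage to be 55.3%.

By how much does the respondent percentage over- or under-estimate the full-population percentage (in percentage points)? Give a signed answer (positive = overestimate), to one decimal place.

-18.4 percentage points

Nonresponse fraction = 1 − 0.57 = 0.43.
Bias = (nonresponse fraction) × (respondent percentage − nonrespondent percentage)
     = 0.43 × (12.6 − 55.3) = 0.43 × -42.7 = -18.361.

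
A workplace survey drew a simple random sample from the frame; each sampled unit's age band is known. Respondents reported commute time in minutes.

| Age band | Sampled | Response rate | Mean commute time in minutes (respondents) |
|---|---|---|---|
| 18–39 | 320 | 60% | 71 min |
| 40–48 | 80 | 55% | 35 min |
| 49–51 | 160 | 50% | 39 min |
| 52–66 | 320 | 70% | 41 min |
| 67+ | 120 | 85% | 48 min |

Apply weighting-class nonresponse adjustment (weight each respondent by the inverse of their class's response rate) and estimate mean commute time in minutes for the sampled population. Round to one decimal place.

50.6

Inverse-response-rate weighting restores each class to its sampled count, so class totals weight by n_sampled:
  18–39: 320 × 71 = 22,720
  40–48: 80 × 35 = 2800
  49–51: 160 × 39 = 6240
  52–66: 320 × 41 = 13,120
  67+: 120 × 48 = 5760
Adjusted estimate = 50,640 / 1,000 = 50.64 → 50.6.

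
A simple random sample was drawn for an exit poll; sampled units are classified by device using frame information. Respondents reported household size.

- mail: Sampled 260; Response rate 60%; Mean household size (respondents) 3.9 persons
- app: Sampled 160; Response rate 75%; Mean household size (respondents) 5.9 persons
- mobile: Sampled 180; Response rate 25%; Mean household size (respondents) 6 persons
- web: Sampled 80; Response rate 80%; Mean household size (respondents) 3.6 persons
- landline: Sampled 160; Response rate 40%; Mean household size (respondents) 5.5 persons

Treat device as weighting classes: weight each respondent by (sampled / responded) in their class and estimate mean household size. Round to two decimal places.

5.01

Inverse-response-rate weighting restores each class to its sampled count, so class totals weight by n_sampled:
  mail: 260 × 3.9 = 1014
  app: 160 × 5.9 = 944
  mobile: 180 × 6 = 1080
  web: 80 × 3.6 = 288
  landline: 160 × 5.5 = 880
Adjusted estimate = 4206 / 840 = 5.00714 → 5.01.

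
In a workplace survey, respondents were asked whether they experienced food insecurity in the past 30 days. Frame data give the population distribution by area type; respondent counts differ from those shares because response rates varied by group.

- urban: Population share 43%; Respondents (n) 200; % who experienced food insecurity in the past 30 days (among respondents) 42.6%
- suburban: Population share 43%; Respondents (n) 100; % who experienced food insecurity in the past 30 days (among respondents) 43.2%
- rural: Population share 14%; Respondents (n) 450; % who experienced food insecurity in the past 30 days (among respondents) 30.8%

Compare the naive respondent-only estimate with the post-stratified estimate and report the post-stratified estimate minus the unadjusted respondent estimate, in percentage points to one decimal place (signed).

+5.6 percentage points

Unadjusted (pooled respondent) estimate weights by respondent counts:
  (200/750)×42.6 + (100/750)×43.2 + (450/750)×30.8 = 35.6%
Post-stratified estimate weights by population shares:
  0.43×42.6 + 0.43×43.2 + 0.14×30.8 = 41.206%
Difference = 41.206 − 35.6 = 5.606 pp.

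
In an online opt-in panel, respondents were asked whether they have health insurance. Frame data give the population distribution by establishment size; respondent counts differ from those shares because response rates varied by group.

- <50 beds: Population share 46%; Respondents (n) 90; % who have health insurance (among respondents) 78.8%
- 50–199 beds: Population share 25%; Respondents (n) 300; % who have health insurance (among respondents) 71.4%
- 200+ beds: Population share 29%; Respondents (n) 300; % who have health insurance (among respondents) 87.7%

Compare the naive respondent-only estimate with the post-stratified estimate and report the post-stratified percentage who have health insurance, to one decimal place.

79.5%

Unadjusted (pooled respondent) estimate weights by respondent counts:
  (90/690)×78.8 + (300/690)×71.4 + (300/690)×87.7 = 79.4522%
Post-stratified estimate weights by population shares:
  0.46×78.8 + 0.25×71.4 + 0.29×87.7 = 79.531%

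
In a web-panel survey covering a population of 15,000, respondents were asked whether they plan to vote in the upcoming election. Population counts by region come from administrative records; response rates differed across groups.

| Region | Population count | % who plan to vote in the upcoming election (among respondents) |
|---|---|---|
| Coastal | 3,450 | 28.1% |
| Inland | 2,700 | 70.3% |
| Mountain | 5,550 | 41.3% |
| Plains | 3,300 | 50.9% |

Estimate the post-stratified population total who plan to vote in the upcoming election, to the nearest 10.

6,840

Apply each group's respondent rate to its population count:
  Coastal: 3,450 × 28.1% = 969.45
  Inland: 2,700 × 70.3% = 1898.1
  Mountain: 5,550 × 41.3% = 2292.15
  Plains: 3,300 × 50.9% = 1679.7
Estimated total = 6839.4 → 6,840.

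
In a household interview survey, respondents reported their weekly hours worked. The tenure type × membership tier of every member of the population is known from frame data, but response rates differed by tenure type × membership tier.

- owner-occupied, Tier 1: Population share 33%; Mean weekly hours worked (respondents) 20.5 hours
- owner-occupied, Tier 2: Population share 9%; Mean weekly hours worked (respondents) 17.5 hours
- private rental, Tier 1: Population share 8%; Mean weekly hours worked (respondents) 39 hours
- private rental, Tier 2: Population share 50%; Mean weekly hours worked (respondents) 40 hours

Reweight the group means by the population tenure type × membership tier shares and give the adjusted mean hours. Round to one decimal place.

31.5

Reweight to the known tenure type × membership tier distribution:
  owner-occupied, Tier 1: 0.33 × 20.5 = 6.765
  owner-occupied, Tier 2: 0.09 × 17.5 = 1.575
  private rental, Tier 1: 0.08 × 39 = 3.12
  private rental, Tier 2: 0.5 × 40 = 20
Post-stratified estimate = 31.46 → 31.5.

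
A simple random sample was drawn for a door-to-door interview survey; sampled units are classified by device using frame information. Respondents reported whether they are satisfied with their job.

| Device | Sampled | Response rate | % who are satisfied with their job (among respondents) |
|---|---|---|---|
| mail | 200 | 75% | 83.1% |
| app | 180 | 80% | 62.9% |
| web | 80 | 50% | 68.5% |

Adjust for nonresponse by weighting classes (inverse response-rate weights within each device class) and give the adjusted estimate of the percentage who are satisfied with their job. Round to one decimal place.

72.7%

Weighting each respondent by the inverse class response rate inflates each class back to its sampled size, so the class weight is n_sampled:
  mail: 200 × 83.1 = 16,620
  app: 180 × 62.9 = 11,322
  web: 80 × 68.5 = 5480
Adjusted estimate = 33,422 / 460 = 72.6565 → 72.7%.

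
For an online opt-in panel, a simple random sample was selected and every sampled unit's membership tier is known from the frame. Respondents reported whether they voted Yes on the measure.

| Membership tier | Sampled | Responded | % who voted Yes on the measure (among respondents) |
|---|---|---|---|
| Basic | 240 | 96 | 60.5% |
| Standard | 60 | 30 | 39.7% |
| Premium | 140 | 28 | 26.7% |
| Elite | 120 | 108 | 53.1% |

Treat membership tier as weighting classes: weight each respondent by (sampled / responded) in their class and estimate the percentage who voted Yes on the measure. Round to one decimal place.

Class response rates: Basic 96/240 = 40%, Standard 30/60 = 50%, Premium 28/140 = 20%, Elite 108/120 = 90%.
Weighting each respondent by the inverse class response rate inflates each class back to its sampled size, so the class weight is n_sampled:
  Basic: 240 × 60.5 = 14,520
  Standard: 60 × 39.7 = 2382
  Premium: 140 × 26.7 = 3738
  Elite: 120 × 53.1 = 6372
Adjusted estimate = 27,012 / 560 = 48.2357 → 48.2%.

48.2%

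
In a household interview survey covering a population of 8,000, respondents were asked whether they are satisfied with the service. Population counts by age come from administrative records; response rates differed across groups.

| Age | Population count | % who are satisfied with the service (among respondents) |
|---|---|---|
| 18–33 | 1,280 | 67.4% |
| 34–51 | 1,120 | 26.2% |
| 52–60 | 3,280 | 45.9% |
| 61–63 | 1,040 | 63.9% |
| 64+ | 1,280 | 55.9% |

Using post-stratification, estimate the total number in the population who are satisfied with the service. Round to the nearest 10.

Apply each group's respondent rate to its population count:
  18–33: 1,280 × 67.4% = 862.72
  34–51: 1,120 × 26.2% = 293.44
  52–60: 3,280 × 45.9% = 1505.52
  61–63: 1,040 × 63.9% = 664.56
  64+: 1,280 × 55.9% = 715.52
Estimated total = 4041.76 → 4,040.

4,040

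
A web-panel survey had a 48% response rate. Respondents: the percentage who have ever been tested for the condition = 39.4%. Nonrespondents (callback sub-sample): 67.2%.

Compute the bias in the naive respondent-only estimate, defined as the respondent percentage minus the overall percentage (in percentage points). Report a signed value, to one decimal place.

Nonresponse fraction = 1 − 0.48 = 0.52.
Bias = (nonresponse fraction) × (respondent percentage − nonrespondent percentage)
     = 0.52 × (39.4 − 67.2) = 0.52 × -27.8 = -14.456.

-14.5 percentage points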